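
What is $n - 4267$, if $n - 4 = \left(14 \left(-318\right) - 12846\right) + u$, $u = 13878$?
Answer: $-7683$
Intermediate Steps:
$n = -3416$ ($n = 4 + \left(\left(14 \left(-318\right) - 12846\right) + 13878\right) = 4 + \left(\left(-4452 - 12846\right) + 13878\right) = 4 + \left(-17298 + 13878\right) = 4 - 3420 = -3416$)
$n - 4267 = -3416 - 4267 = -7683$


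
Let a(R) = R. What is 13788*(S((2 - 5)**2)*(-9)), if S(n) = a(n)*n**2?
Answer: -90463068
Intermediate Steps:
S(n) = n**3 (S(n) = n*n**2 = n**3)
13788*(S((2 - 5)**2)*(-9)) = 13788*(((2 - 5)**2)**3*(-9)) = 13788*(((-3)**2)**3*(-9)) = 13788*(9**3*(-9)) = 13788*(729*(-9)) = 13788*(-6561) = -90463068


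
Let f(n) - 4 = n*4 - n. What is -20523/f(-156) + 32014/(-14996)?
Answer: 73227103/1739536 ≈ 42.096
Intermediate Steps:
f(n) = 4 + 3*n (f(n) = 4 + (n*4 - n) = 4 + (4*n - n) = 4 + 3*n)
-20523/f(-156) + 32014/(-14996) = -20523/(4 + 3*(-156)) + 32014/(-14996) = -20523/(4 - 468) + 32014*(-1/14996) = -20523/(-464) - 16007/7498 = -20523*(-1/464) - 16007/7498 = 20523/464 - 16007/7498 = 73227103/1739536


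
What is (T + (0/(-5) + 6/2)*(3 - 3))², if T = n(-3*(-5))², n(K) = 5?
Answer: 625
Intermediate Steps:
T = 25 (T = 5² = 25)
(T + (0/(-5) + 6/2)*(3 - 3))² = (25 + (0/(-5) + 6/2)*(3 - 3))² = (25 + (0*(-⅕) + 6*(½))*0)² = (25 + (0 + 3)*0)² = (25 + 3*0)² = (25 + 0)² = 25² = 625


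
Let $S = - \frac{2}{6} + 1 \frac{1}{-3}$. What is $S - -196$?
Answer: $\frac{586}{3} \approx 195.33$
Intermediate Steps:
$S = - \frac{2}{3}$ ($S = \left(-2\right) \frac{1}{6} + 1 \left(- \frac{1}{3}\right) = - \frac{1}{3} - \frac{1}{3} = - \frac{2}{3} \approx -0.66667$)
$S - -196 = - \frac{2}{3} - -196 = - \frac{2}{3} + 196 = \frac{586}{3}$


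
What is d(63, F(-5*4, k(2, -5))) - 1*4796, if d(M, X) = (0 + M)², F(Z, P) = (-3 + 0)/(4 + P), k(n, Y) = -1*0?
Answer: -827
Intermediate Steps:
k(n, Y) = 0
F(Z, P) = -3/(4 + P)
d(M, X) = M²
d(63, F(-5*4, k(2, -5))) - 1*4796 = 63² - 1*4796 = 3969 - 4796 = -827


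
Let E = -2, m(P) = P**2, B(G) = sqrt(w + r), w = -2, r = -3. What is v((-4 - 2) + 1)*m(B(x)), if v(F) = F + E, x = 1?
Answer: 35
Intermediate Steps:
B(G) = I*sqrt(5) (B(G) = sqrt(-2 - 3) = sqrt(-5) = I*sqrt(5))
v(F) = -2 + F (v(F) = F - 2 = -2 + F)
v((-4 - 2) + 1)*m(B(x)) = (-2 + ((-4 - 2) + 1))*(I*sqrt(5))**2 = (-2 + (-6 + 1))*(-5) = (-2 - 5)*(-5) = -7*(-5) = 35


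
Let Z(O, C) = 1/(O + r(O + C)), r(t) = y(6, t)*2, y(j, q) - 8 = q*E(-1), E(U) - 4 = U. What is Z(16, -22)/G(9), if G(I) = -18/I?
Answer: ⅛ ≈ 0.12500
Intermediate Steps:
E(U) = 4 + U
y(j, q) = 8 + 3*q (y(j, q) = 8 + q*(4 - 1) = 8 + q*3 = 8 + 3*q)
r(t) = 16 + 6*t (r(t) = (8 + 3*t)*2 = 16 + 6*t)
Z(O, C) = 1/(16 + 6*C + 7*O) (Z(O, C) = 1/(O + (16 + 6*(O + C))) = 1/(O + (16 + 6*(C + O))) = 1/(O + (16 + (6*C + 6*O))) = 1/(O + (16 + 6*C + 6*O)) = 1/(16 + 6*C + 7*O))
Z(16, -22)/G(9) = 1/((16 + 6*(-22) + 7*16)*((-18/9))) = 1/((16 - 132 + 112)*((-18*⅑))) = 1/(-4*(-2)) = -¼*(-½) = ⅛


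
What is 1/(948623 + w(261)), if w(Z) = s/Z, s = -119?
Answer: 261/247590484 ≈ 1.0542e-6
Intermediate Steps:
w(Z) = -119/Z
1/(948623 + w(261)) = 1/(948623 - 119/261) = 1/(247590484/261) = 261/247590484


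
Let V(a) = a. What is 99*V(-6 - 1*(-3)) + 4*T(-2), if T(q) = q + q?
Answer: -313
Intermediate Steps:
T(q) = 2*q
99*V(-6 - 1*(-3)) + 4*T(-2) = 99*(-6 - 1*(-3)) + 4*(2*(-2)) = 99*(-6 + 3) + 4*(-4) = 99*(-3) - 16 = -297 - 16 = -313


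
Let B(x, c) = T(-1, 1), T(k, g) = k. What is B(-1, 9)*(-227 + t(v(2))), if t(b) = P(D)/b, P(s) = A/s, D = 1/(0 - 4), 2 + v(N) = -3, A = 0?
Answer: 227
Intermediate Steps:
v(N) = -5 (v(N) = -2 - 3 = -5)
B(x, c) = -1
D = -¼ (D = 1/(-4) = -¼ ≈ -0.25000)
P(s) = 0 (P(s) = 0/s = 0)
t(b) = 0 (t(b) = 0/b = 0)
B(-1, 9)*(-227 + t(v(2))) = -(-227 + 0) = -1*(-227) = 227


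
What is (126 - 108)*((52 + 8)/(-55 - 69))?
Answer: -270/31 ≈ -8.7097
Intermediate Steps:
(126 - 108)*((52 + 8)/(-55 - 69)) = 18*(60/(-124)) = 18*(60*(-1/124)) = 18*(-15/31) = -270/31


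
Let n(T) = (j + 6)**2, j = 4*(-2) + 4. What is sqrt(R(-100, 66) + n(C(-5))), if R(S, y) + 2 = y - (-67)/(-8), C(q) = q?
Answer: 3*sqrt(106)/4 ≈ 7.7217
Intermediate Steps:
j = -4 (j = -8 + 4 = -4)
R(S, y) = -83/8 + y (R(S, y) = -2 + (y - (-67)/(-8)) = -2 + (y - (-67)*(-1)/8) = -2 + (y - 1*67/8) = -2 + (y - 67/8) = -2 + (-67/8 + y) = -83/8 + y)
n(T) = 4 (n(T) = (-4 + 6)**2 = 2**2 = 4)
sqrt(R(-100, 66) + n(C(-5))) = sqrt((-83/8 + 66) + 4) = sqrt(445/8 + 4) = sqrt(477/8) = 3*sqrt(106)/4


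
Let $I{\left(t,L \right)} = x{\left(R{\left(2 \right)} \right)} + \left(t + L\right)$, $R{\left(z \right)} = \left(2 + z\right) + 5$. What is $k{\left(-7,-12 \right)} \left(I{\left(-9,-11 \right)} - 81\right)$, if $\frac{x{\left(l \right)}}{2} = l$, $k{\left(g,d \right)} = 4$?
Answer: $-332$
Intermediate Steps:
$R{\left(z \right)} = 7 + z$
$x{\left(l \right)} = 2 l$
$I{\left(t,L \right)} = 18 + L + t$ ($I{\left(t,L \right)} = 2 \left(7 + 2\right) + \left(t + L\right) = 2 \cdot 9 + \left(L + t\right) = 18 + \left(L + t\right) = 18 + L + t$)
$k{\left(-7,-12 \right)} \left(I{\left(-9,-11 \right)} - 81\right) = 4 \left(\left(18 - 11 - 9\right) - 81\right) = 4 \left(-2 - 81\right) = 4 \left(-83\right) = -332$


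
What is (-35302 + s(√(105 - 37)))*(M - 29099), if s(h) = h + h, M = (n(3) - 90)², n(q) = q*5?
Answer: 828679148 - 93896*√17 ≈ 8.2829e+8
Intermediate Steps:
n(q) = 5*q
M = 5625 (M = (5*3 - 90)² = (15 - 90)² = (-75)² = 5625)
s(h) = 2*h
(-35302 + s(√(105 - 37)))*(M - 29099) = (-35302 + 2*√(105 - 37))*(5625 - 29099) = (-35302 + 2*√68)*(-23474) = (-35302 + 2*(2*√17))*(-23474) = (-35302 + 4*√17)*(-23474) = 828679148 - 93896*√17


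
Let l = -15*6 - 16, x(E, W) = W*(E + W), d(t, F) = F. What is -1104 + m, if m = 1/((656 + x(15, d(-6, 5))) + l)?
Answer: -717599/650 ≈ -1104.0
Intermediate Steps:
l = -106 (l = -90 - 16 = -106)
m = 1/650 (m = 1/((656 + 5*(15 + 5)) - 106) = 1/((656 + 5*20) - 106) = 1/((656 + 100) - 106) = 1/(756 - 106) = 1/650 ≈ 0.0015385)
-1104 + m = -1104 + 1/650 = -717599/650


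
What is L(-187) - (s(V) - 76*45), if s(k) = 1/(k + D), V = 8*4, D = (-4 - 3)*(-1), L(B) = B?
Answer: 126086/39 ≈ 3233.0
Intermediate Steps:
D = 7 (D = -7*(-1) = 7)
V = 32
s(k) = 1/(7 + k) (s(k) = 1/(k + 7) = 1/(7 + k))
L(-187) - (s(V) - 76*45) = -187 - (1/(7 + 32) - 76*45) = -187 - (1/39 - 3420) = -187 - 1*(-133379/39) = -187 + 133379/39 = 126086/39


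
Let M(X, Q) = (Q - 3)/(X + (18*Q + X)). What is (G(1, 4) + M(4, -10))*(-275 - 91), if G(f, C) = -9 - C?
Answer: 406809/86 ≈ 4730.3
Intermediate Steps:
M(X, Q) = (-3 + Q)/(2*X + 18*Q) (M(X, Q) = (-3 + Q)/(X + (X + 18*Q)) = (-3 + Q)/(2*X + 18*Q))
(G(1, 4) + M(4, -10))*(-275 - 91) = ((-9 - 1*4) + (-3 - 10)/(2*(4 + 9*(-10))))*(-275 - 91) = ((-9 - 4) + (1/2)*(-13)/(4 - 90))*(-366) = (-13 + (1/2)*(-13)/(-86))*(-366) = (-13 + (1/2)*(-1/86)*(-13))*(-366) = (-13 + 13/172)*(-366) = -2223/172*(-366) = 406809/86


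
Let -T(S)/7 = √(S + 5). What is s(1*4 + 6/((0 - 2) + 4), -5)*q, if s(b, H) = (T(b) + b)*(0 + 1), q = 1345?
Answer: 9415 - 18830*√3 ≈ -23200.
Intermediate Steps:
T(S) = -7*√(5 + S) (T(S) = -7*√(S + 5) = -7*√(5 + S))
s(b, H) = b - 7*√(5 + b) (s(b, H) = (-7*√(5 + b) + b)*(0 + 1) = (b - 7*√(5 + b))*1 = b - 7*√(5 + b))
s(1*4 + 6/((0 - 2) + 4), -5)*q = ((1*4 + 6/((0 - 2) + 4)) - 7*√(5 + (1*4 + 6/((0 - 2) + 4))))*1345 = ((4 + 6/(-2 + 4)) - 7*√(5 + (4 + 6/(-2 + 4))))*1345 = ((4 + 6/2) - 7*√(5 + (4 + 6/2)))*1345 = ((4 + 6*(½)) - 7*√(5 + (4 + 6*(½))))*1345 = ((4 + 3) - 7*√(5 + (4 + 3)))*1345 = (7 - 7*√(5 + 7))*1345 = (7 - 14*√3)*1345 = 9415 - 18830*√3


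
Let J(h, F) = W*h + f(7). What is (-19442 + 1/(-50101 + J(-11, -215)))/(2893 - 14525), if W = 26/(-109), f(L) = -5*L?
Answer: 106241547905/63563506016 ≈ 1.6714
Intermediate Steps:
W = -26/109 (W = 26*(-1/109) = -26/109 ≈ -0.23853)
J(h, F) = -35 - 26*h/109 (J(h, F) = -26*h/109 - 5*7 = -26*h/109 - 35 = -35 - 26*h/109)
(-19442 + 1/(-50101 + J(-11, -215)))/(2893 - 14525) = (-19442 + 1/(-50101 + (-35 - 26/109*(-11))))/(2893 - 14525) = (-19442 + 1/(-50101 + (-35 + 286/109)))/(-11632) = (-19442 + 1/(-50101 - 3529/109))*(-1/11632) = (-19442 + 1/(-5464538/109))*(-1/11632) = (-19442 - 109/5464538)*(-1/11632) = -106241547905/5464538*(-1/11632) = 106241547905/63563506016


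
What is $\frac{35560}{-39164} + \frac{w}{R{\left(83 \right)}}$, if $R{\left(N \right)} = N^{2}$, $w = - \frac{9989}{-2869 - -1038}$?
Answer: $- \frac{112038515211}{123501314369} \approx -0.90718$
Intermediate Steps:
$w = \frac{9989}{1831}$ ($w = - \frac{9989}{-2869 + 1038} = - \frac{9989}{-1831} = \left(-9989\right) \left(- \frac{1}{1831}\right) = \frac{9989}{1831} \approx 5.4555$)
$\frac{35560}{-39164} + \frac{w}{R{\left(83 \right)}} = \frac{35560}{-39164} + \frac{9989}{1831 \cdot 83^{2}} = 35560 \left(- \frac{1}{39164}\right) + \frac{9989}{1831 \cdot 6889} = - \frac{8890}{9791} + \frac{9989}{1831} \cdot \frac{1}{6889} = - \frac{8890}{9791} + \frac{9989}{12613759} = - \frac{112038515211}{123501314369}$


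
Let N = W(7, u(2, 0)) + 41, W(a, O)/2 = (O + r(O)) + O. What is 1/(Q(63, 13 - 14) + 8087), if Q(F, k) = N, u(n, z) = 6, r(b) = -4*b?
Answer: 1/8104 ≈ 0.00012340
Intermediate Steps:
W(a, O) = -4*O (W(a, O) = 2*((O - 4*O) + O) = 2*(-3*O + O) = 2*(-2*O) = -4*O)
N = 17 (N = -4*6 + 41 = -24 + 41 = 17)
Q(F, k) = 17
1/(Q(63, 13 - 14) + 8087) = 1/(17 + 8087) = 1/8104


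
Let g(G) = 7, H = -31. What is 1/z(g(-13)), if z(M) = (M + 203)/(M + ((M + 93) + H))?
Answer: 38/105 ≈ 0.36190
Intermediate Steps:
z(M) = (203 + M)/(62 + 2*M) (z(M) = (M + 203)/(M + ((M + 93) - 31)) = (203 + M)/(M + ((93 + M) - 31)) = (203 + M)/(M + (62 + M)) = (203 + M)/(62 + 2*M))
1/z(g(-13)) = 1/((203 + 7)/(2*(31 + 7))) = 1/((1/2)*210/38) = 1/((1/2)*(1/38)*210) = 1/(105/38) = 38/105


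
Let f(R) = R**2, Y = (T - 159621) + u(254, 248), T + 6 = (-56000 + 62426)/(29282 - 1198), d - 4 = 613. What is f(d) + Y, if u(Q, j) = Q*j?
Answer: 33518399/118 ≈ 2.8405e+5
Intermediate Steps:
d = 617 (d = 4 + 613 = 617)
T = -681/118 (T = -6 + (-56000 + 62426)/(29282 - 1198) = -6 + 6426/28084 = -6 + 6426*(1/28084) = -6 + 27/118 = -681/118 ≈ -5.7712)
Y = -11402903/118 (Y = (-681/118 - 159621) + 254*248 = -18835959/118 + 62992 = -11402903/118 ≈ -96635.)
f(d) + Y = 617**2 - 11402903/118 = 380689 - 11402903/118 = 33518399/118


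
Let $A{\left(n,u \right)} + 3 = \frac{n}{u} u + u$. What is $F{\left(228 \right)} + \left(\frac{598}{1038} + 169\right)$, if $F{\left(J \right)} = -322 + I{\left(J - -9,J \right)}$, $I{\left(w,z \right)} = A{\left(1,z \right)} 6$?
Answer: $\frac{624656}{519} \approx 1203.6$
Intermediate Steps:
$A{\left(n,u \right)} = -3 + n + u$ ($A{\left(n,u \right)} = -3 + \left(\frac{n}{u} u + u\right) = -3 + \left(n + u\right) = -3 + n + u$)
$I{\left(w,z \right)} = -12 + 6 z$ ($I{\left(w,z \right)} = \left(-3 + 1 + z\right) 6 = \left(-2 + z\right) 6 = -12 + 6 z$)
$F{\left(J \right)} = -334 + 6 J$ ($F{\left(J \right)} = -322 + \left(-12 + 6 J\right) = -334 + 6 J$)
$F{\left(228 \right)} + \left(\frac{598}{1038} + 169\right) = \left(-334 + 6 \cdot 228\right) + \left(\frac{598}{1038} + 169\right) = \left(-334 + 1368\right) + \left(598 \cdot \frac{1}{1038} + 169\right) = 1034 + \left(\frac{299}{519} + 169\right) = 1034 + \frac{88010}{519} = \frac{624656}{519}$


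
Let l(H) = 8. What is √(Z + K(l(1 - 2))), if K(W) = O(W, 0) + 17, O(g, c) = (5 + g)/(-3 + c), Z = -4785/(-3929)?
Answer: √1929025059/11787 ≈ 3.7262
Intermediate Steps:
Z = 4785/3929 (Z = -4785*(-1/3929) = 4785/3929 ≈ 1.2179)
O(g, c) = (5 + g)/(-3 + c)
K(W) = 46/3 - W/3 (K(W) = (5 + W)/(-3 + 0) + 17 = (5 + W)/(-3) + 17 = -(5 + W)/3 + 17 = (-5/3 - W/3) + 17 = 46/3 - W/3)
√(Z + K(l(1 - 2))) = √(4785/3929 + (46/3 - ⅓*8)) = √(4785/3929 + (46/3 - 8/3)) = √(4785/3929 + 38/3) = √(163657/11787) = √1929025059/11787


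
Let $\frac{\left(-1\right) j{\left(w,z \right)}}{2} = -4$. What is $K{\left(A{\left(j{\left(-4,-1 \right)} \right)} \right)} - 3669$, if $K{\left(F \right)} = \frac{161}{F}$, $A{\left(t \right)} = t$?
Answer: $- \frac{29191}{8} \approx -3648.9$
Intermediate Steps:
$j{\left(w,z \right)} = 8$ ($j{\left(w,z \right)} = \left(-2\right) \left(-4\right) = 8$)
$K{\left(A{\left(j{\left(-4,-1 \right)} \right)} \right)} - 3669 = \frac{161}{8} - 3669 = - \frac{29191}{8}$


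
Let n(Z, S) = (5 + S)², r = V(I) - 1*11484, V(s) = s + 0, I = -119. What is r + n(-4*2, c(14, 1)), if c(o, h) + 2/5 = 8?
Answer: -286106/25 ≈ -11444.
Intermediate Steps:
c(o, h) = 38/5 (c(o, h) = -⅖ + 8 = 38/5)
V(s) = s
r = -11603 (r = -119 - 1*11484 = -119 - 11484 = -11603)
r + n(-4*2, c(14, 1)) = -11603 + (5 + 38/5)² = -11603 + (63/5)² = -11603 + 3969/25 = -286106/25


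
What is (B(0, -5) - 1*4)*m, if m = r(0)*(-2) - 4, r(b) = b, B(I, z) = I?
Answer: 16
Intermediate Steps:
m = -4 (m = 0*(-2) - 4 = 0 - 4 = -4)
(B(0, -5) - 1*4)*m = (0 - 1*4)*(-4) = (0 - 4)*(-4) = -4*(-4) = 16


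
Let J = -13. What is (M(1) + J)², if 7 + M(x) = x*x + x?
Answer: 324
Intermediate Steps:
M(x) = -7 + x + x² (M(x) = -7 + (x*x + x) = -7 + (x² + x) = -7 + (x + x²) = -7 + x + x²)
(M(1) + J)² = ((-7 + 1 + 1²) - 13)² = ((-7 + 1 + 1) - 13)² = (-5 - 13)² = (-18)² = 324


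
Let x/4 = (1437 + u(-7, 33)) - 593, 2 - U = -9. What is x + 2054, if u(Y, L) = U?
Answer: 5474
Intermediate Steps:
U = 11 (U = 2 - 1*(-9) = 2 + 9 = 11)
u(Y, L) = 11
x = 3420 (x = 4*((1437 + 11) - 593) = 4*(1448 - 593) = 4*855 = 3420)
x + 2054 = 3420 + 2054 = 5474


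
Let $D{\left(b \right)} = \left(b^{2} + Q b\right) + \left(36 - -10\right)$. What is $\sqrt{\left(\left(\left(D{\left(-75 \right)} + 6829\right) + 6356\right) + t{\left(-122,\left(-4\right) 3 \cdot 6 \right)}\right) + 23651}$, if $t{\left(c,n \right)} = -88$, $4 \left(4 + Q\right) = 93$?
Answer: $\frac{\sqrt{163901}}{2} \approx 202.42$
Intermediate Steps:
$Q = \frac{77}{4}$ ($Q = -4 + \frac{1}{4} \cdot 93 = -4 + \frac{93}{4} = \frac{77}{4} \approx 19.25$)
$D{\left(b \right)} = 46 + b^{2} + \frac{77 b}{4}$ ($D{\left(b \right)} = \left(b^{2} + \frac{77 b}{4}\right) + \left(36 - -10\right) = \left(b^{2} + \frac{77 b}{4}\right) + \left(36 + 10\right) = \left(b^{2} + \frac{77 b}{4}\right) + 46 = 46 + b^{2} + \frac{77 b}{4}$)
$\sqrt{\left(\left(\left(D{\left(-75 \right)} + 6829\right) + 6356\right) + t{\left(-122,\left(-4\right) 3 \cdot 6 \right)}\right) + 23651} = \sqrt{\left(\left(\left(\left(46 + \left(-75\right)^{2} + \frac{77}{4} \left(-75\right)\right) + 6829\right) + 6356\right) - 88\right) + 23651} = \sqrt{\left(\left(\left(\left(46 + 5625 - \frac{5775}{4}\right) + 6829\right) + 6356\right) - 88\right) + 23651} = \sqrt{\left(\left(\left(\frac{16909}{4} + 6829\right) + 6356\right) - 88\right) + 23651} = \sqrt{\left(\left(\frac{44225}{4} + 6356\right) - 88\right) + 23651} = \sqrt{\left(\frac{69649}{4} - 88\right) + 23651} = \sqrt{\frac{69297}{4} + 23651} = \sqrt{\frac{163901}{4}} = \frac{\sqrt{163901}}{2}$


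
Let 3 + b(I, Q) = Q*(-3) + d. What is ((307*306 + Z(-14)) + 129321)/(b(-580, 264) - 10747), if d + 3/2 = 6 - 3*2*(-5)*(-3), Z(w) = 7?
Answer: -89308/4651 ≈ -19.202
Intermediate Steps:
d = -171/2 (d = -3/2 + (6 - 3*2*(-5)*(-3)) = -3/2 + (6 - (-30)*(-3)) = -3/2 + (6 - 3*30) = -3/2 + (6 - 90) = -3/2 - 84 = -171/2 ≈ -85.500)
b(I, Q) = -177/2 - 3*Q (b(I, Q) = -3 + (Q*(-3) - 171/2) = -3 + (-3*Q - 171/2) = -3 + (-171/2 - 3*Q) = -177/2 - 3*Q)
((307*306 + Z(-14)) + 129321)/(b(-580, 264) - 10747) = ((307*306 + 7) + 129321)/((-177/2 - 3*264) - 10747) = ((93942 + 7) + 129321)/((-177/2 - 792) - 10747) = (93949 + 129321)/(-1761/2 - 10747) = 223270/(-23255/2) = 223270*(-2/23255) = -89308/4651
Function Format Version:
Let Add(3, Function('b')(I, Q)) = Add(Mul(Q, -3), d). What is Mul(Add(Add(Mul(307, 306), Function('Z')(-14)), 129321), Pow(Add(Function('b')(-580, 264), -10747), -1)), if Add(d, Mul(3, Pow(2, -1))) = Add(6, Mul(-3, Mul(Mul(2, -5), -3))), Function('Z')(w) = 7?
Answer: Rational(-89308, 4651) ≈ -19.202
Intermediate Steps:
d = Rational(-171, 2) (d = Add(Rational(-3, 2), Add(6, Mul(-3, Mul(Mul(2, -5), -3)))) = Add(Rational(-3, 2), Add(6, Mul(-3, Mul(-10, -3)))) = Add(Rational(-3, 2), Add(6, Mul(-3, 30))) = Add(Rational(-3, 2), Add(6, -90)) = Add(Rational(-3, 2), -84) = Rational(-171, 2) ≈ -85.500)
Function('b')(I, Q) = Add(Rational(-177, 2), Mul(-3, Q)) (Function('b')(I, Q) = Add(-3, Add(Mul(Q, -3), Rational(-171, 2))) = Add(-3, Add(Mul(-3, Q), Rational(-171, 2))) = Add(-3, Add(Rational(-171, 2), Mul(-3, Q))) = Add(Rational(-177, 2), Mul(-3, Q)))
Mul(Add(Add(Mul(307, 306), Function('Z')(-14)), 129321), Pow(Add(Function('b')(-580, 264), -10747), -1)) = Mul(Add(Add(Mul(307, 306), 7), 129321), Pow(Add(Add(Rational(-177, 2), Mul(-3, 264)), -10747), -1)) = Mul(Add(Add(93942, 7), 129321), Pow(Add(Add(Rational(-177, 2), -792), -10747), -1)) = Mul(Add(93949, 129321), Pow(Add(Rational(-1761, 2), -10747), -1)) = Mul(223270, Pow(Rational(-23255, 2), -1)) = Mul(223270, Rational(-2, 23255)) = Rational(-89308, 4651)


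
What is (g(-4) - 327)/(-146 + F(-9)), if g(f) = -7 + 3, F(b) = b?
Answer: 331/155 ≈ 2.1355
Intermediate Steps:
g(f) = -4
(g(-4) - 327)/(-146 + F(-9)) = (-4 - 327)/(-146 - 9) = -331/(-155) = -331*(-1/155) = 331/155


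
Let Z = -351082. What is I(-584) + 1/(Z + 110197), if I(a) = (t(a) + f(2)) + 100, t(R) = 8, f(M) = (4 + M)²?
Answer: 34687439/240885 ≈ 144.00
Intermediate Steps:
I(a) = 144 (I(a) = (8 + (4 + 2)²) + 100 = (8 + 6²) + 100 = (8 + 36) + 100 = 44 + 100 = 144)
I(-584) + 1/(Z + 110197) = 144 + 1/(-351082 + 110197) = 144 + 1/(-240885) = 144 - 1/240885 = 34687439/240885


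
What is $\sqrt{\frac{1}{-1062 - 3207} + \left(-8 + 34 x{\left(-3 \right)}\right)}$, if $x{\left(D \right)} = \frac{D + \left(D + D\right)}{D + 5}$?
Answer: $\frac{i \sqrt{2934126390}}{4269} \approx 12.689 i$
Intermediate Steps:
$x{\left(D \right)} = \frac{3 D}{5 + D}$ ($x{\left(D \right)} = \frac{D + 2 D}{5 + D} = \frac{3 D}{5 + D}$)
$\sqrt{\frac{1}{-1062 - 3207} + \left(-8 + 34 x{\left(-3 \right)}\right)} = \sqrt{\frac{1}{-1062 - 3207} + \left(-8 + 34 \cdot 3 \left(-3\right) \frac{1}{5 - 3}\right)} = \sqrt{\frac{1}{-4269} + \left(-8 + 34 \cdot 3 \left(-3\right) \frac{1}{2}\right)} = \sqrt{- \frac{1}{4269} + \left(-8 + 34 \cdot 3 \left(-3\right) \frac{1}{2}\right)} = \sqrt{- \frac{1}{4269} + \left(-8 + 34 \left(- \frac{9}{2}\right)\right)} = \sqrt{- \frac{1}{4269} - 161} = \sqrt{- \frac{687310}{4269}} = \frac{i \sqrt{2934126390}}{4269}$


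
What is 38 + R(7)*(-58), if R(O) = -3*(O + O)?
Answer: 2474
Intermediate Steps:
R(O) = -6*O
38 + R(7)*(-58) = 38 - 6*7*(-58) = 38 - 42*(-58) = 38 + 2436 = 2474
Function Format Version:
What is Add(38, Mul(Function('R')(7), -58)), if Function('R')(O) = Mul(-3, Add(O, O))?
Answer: 2474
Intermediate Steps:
Function('R')(O) = Mul(-6, O) (Function('R')(O) = Mul(-3, Mul(2, O)) = Mul(-6, O))
Add(38, Mul(Function('R')(7), -58)) = Add(38, Mul(Mul(-6, 7), -58)) = Add(38, Mul(-42, -58)) = Add(38, 2436) = 2474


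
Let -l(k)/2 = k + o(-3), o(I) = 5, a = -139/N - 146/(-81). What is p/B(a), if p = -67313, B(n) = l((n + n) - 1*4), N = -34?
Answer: 92690001/35200 ≈ 2633.2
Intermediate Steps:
a = 16223/2754 (a = -139/(-34) - 146/(-81) = -139*(-1/34) - 146*(-1/81) = 139/34 + 146/81 = 16223/2754 ≈ 5.8907)
l(k) = -10 - 2*k (l(k) = -2*(k + 5) = -2*(5 + k) = -10 - 2*k)
B(n) = -2 - 4*n (B(n) = -10 - 2*((n + n) - 1*4) = -10 - 2*(2*n - 4) = -10 - 2*(-4 + 2*n) = -10 + (8 - 4*n) = -2 - 4*n)
p/B(a) = -67313/(-2 - 4*16223/2754) = -67313/(-2 - 32446/1377) = -67313/(-35200/1377) = -67313*(-1377/35200) = 92690001/35200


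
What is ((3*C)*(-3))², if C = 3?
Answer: 729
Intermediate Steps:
((3*C)*(-3))² = ((3*3)*(-3))² = (9*(-3))² = (-27)² = 729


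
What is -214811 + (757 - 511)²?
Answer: -154295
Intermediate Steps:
-214811 + (757 - 511)² = -214811 + 246² = -214811 + 60516 = -154295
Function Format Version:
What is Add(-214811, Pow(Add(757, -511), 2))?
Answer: -154295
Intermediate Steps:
Add(-214811, Pow(Add(757, -511), 2)) = Add(-214811, Pow(246, 2)) = Add(-214811, 60516) = -154295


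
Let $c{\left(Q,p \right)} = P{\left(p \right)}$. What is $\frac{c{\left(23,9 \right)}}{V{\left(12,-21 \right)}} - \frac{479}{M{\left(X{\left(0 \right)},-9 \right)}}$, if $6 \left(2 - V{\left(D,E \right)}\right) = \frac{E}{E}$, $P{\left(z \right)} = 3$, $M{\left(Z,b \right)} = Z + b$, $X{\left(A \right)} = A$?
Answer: $\frac{5431}{99} \approx 54.859$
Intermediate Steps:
$c{\left(Q,p \right)} = 3$
$V{\left(D,E \right)} = \frac{11}{6}$ ($V{\left(D,E \right)} = 2 - \frac{E \frac{1}{E}}{6} = 2 - \frac{1}{6} = \frac{11}{6}$)
$\frac{c{\left(23,9 \right)}}{V{\left(12,-21 \right)}} - \frac{479}{M{\left(X{\left(0 \right)},-9 \right)}} = \frac{3}{\frac{11}{6}} - \frac{479}{0 - 9} = 3 \cdot \frac{6}{11} - \frac{479}{-9} = \frac{18}{11} - - \frac{479}{9} = \frac{18}{11} + \frac{479}{9} = \frac{5431}{99}$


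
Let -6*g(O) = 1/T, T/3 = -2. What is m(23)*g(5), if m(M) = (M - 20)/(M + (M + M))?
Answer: 1/828 ≈ 0.0012077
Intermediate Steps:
T = -6 (T = 3*(-2) = -6)
m(M) = (-20 + M)/(3*M) (m(M) = (-20 + M)/(M + 2*M) = (-20 + M)/((3*M)) = (-20 + M)*(1/(3*M)) = (-20 + M)/(3*M))
g(O) = 1/36 (g(O) = -1/(6*(-6)) = -(-1)/(6*6) = -1/6*(-1/6) = 1/36)
m(23)*g(5) = ((1/3)*(-20 + 23)/23)*(1/36) = ((1/3)*(1/23)*3)*(1/36) = (1/23)*(1/36) = 1/828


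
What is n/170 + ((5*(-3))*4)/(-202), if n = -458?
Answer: -20579/8585 ≈ -2.3971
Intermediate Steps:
n/170 + ((5*(-3))*4)/(-202) = -458/170 + ((5*(-3))*4)/(-202) = -458*1/170 - 15*4*(-1/202) = -229/85 - 60*(-1/202) = -229/85 + 30/101 = -20579/8585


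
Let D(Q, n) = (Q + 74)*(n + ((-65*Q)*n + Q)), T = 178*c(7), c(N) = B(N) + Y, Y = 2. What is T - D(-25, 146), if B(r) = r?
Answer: -11629577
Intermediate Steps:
c(N) = 2 + N (c(N) = N + 2 = 2 + N)
T = 1602 (T = 178*(2 + 7) = 178*9 = 1602)
D(Q, n) = (74 + Q)*(Q + n - 65*Q*n) (D(Q, n) = (74 + Q)*(n + (-65*Q*n + Q)) = (74 + Q)*(n + (Q - 65*Q*n)) = (74 + Q)*(Q + n - 65*Q*n))
T - D(-25, 146) = 1602 - ((-25)² + 74*(-25) + 74*146 - 4809*(-25)*146 - 65*146*(-25)²) = 1602 - (625 - 1850 + 10804 + 17552850 - 65*146*625) = 1602 - (625 - 1850 + 10804 + 17552850 - 5931250) = 1602 - 1*11631179 = 1602 - 11631179 = -11629577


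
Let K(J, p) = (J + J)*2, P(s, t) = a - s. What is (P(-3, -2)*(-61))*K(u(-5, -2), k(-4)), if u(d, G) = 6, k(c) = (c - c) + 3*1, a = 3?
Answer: -8784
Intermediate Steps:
k(c) = 3 (k(c) = 0 + 3 = 3)
P(s, t) = 3 - s
K(J, p) = 4*J (K(J, p) = (2*J)*2 = 4*J)
(P(-3, -2)*(-61))*K(u(-5, -2), k(-4)) = ((3 - 1*(-3))*(-61))*(4*6) = ((3 + 3)*(-61))*24 = (6*(-61))*24 = -366*24 = -8784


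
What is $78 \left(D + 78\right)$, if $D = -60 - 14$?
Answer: $312$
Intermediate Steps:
$D = -74$
$78 \left(D + 78\right) = 78 \left(-74 + 78\right) = 78 \cdot 4 = 312$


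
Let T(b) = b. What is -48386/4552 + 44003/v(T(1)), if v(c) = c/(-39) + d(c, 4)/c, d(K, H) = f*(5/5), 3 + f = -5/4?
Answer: -15639665899/1518092 ≈ -10302.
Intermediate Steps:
f = -17/4 (f = -3 - 5/4 = -17/4 ≈ -4.2500)
d(K, H) = -17/4 (d(K, H) = -85/(4*5) = -17/4*1 = -17/4)
v(c) = -17/(4*c) - c/39 (v(c) = c/(-39) - 17/(4*c) = c*(-1/39) - 17/(4*c) = -c/39 - 17/(4*c) = -17/(4*c) - c/39)
-48386/4552 + 44003/v(T(1)) = -48386/4552 + 44003/(-17/4/1 - 1/39*1) = -48386*1/4552 + 44003/(-17/4*1 - 1/39) = -24193/2276 + 44003/(-17/4 - 1/39) = -24193/2276 + 44003/(-667/156) = -24193/2276 + 44003*(-156/667) = -24193/2276 - 6864468/667 = -15639665899/1518092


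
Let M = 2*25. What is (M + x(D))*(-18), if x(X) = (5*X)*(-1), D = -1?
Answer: -990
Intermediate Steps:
x(X) = -5*X
M = 50
(M + x(D))*(-18) = (50 - 5*(-1))*(-18) = (50 + 5)*(-18) = 55*(-18) = -990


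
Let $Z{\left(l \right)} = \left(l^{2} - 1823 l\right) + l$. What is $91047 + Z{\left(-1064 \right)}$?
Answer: $3161751$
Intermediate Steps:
$Z{\left(l \right)} = l^{2} - 1822 l$
$91047 + Z{\left(-1064 \right)} = 91047 - 1064 \left(-1822 - 1064\right) = 91047 - -3070704 = 91047 + 3070704 = 3161751$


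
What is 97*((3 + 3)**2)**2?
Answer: 125712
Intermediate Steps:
97*((3 + 3)**2)**2 = 97*(6**2)**2 = 97*36**2 = 97*1296 = 125712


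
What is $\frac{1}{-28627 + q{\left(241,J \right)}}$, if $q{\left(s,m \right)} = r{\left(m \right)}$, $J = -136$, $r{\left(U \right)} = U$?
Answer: $- \frac{1}{28763} \approx -3.4767 \cdot 10^{-5}$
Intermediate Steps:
$q{\left(s,m \right)} = m$
$\frac{1}{-28627 + q{\left(241,J \right)}} = \frac{1}{-28627 - 136} = \frac{1}{-28763} = - \frac{1}{28763}$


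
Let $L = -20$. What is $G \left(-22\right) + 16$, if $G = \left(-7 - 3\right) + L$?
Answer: $676$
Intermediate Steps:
$G = -30$ ($G = \left(-7 - 3\right) - 20 = -10 - 20 = -30$)
$G \left(-22\right) + 16 = \left(-30\right) \left(-22\right) + 16 = 660 + 16 = 676$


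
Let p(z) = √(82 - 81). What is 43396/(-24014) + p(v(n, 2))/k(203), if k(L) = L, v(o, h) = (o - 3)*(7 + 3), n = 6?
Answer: -4392687/2437421 ≈ -1.8022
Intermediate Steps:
v(o, h) = -30 + 10*o (v(o, h) = (-3 + o)*10 = -30 + 10*o)
p(z) = 1 (p(z) = √1 = 1)
43396/(-24014) + p(v(n, 2))/k(203) = 43396/(-24014) + 1/203 = 43396*(-1/24014) + 1*(1/203) = -21698/12007 + 1/203 = -4392687/2437421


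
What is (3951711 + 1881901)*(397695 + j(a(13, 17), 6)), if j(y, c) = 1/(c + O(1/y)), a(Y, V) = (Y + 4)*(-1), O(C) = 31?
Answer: 85839943834192/37 ≈ 2.3200e+12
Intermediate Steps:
a(Y, V) = -4 - Y (a(Y, V) = (4 + Y)*(-1) = -4 - Y)
j(y, c) = 1/(31 + c) (j(y, c) = 1/(c + 31) = 1/(31 + c))
(3951711 + 1881901)*(397695 + j(a(13, 17), 6)) = (3951711 + 1881901)*(397695 + 1/(31 + 6)) = 5833612*(397695 + 1/37) = 5833612*(14714716/37) = 85839943834192/37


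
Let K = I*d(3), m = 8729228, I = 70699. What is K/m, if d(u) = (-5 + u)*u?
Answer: -212097/4364614 ≈ -0.048595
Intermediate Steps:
d(u) = u*(-5 + u)
K = -424194 (K = 70699*(3*(-5 + 3)) = 70699*(3*(-2)) = 70699*(-6) = -424194)
K/m = -424194/8729228 = -424194*1/8729228 = -212097/4364614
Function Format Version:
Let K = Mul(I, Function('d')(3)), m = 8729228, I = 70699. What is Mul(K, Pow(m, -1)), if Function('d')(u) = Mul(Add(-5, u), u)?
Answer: Rational(-212097, 4364614) ≈ -0.048595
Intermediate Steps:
Function('d')(u) = Mul(u, Add(-5, u))
K = -424194 (K = Mul(70699, Mul(3, Add(-5, 3))) = Mul(70699, Mul(3, -2)) = Mul(70699, -6) = -424194)
Mul(K, Pow(m, -1)) = Mul(-424194, Pow(8729228, -1)) = Mul(-424194, Rational(1, 8729228)) = Rational(-212097, 4364614)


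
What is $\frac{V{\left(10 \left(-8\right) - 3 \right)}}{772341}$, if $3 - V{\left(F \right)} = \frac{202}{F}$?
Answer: $\frac{451}{64104303} \approx 7.0354 \cdot 10^{-6}$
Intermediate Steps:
$V{\left(F \right)} = 3 - \frac{202}{F}$
$\frac{V{\left(10 \left(-8\right) - 3 \right)}}{772341} = \frac{3 - \frac{202}{10 \left(-8\right) - 3}}{772341} = \left(3 - \frac{202}{-80 - 3}\right) \frac{1}{772341} = \left(3 - \frac{202}{-83}\right) \frac{1}{772341} = \left(3 - - \frac{202}{83}\right) \frac{1}{772341} = \left(3 + \frac{202}{83}\right) \frac{1}{772341} = \frac{451}{83} \cdot \frac{1}{772341} = \frac{451}{64104303}$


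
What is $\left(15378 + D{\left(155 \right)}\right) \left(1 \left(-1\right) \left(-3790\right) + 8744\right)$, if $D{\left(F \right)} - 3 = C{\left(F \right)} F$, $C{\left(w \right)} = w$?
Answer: $493914804$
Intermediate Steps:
$D{\left(F \right)} = 3 + F^{2}$ ($D{\left(F \right)} = 3 + F F = 3 + F^{2}$)
$\left(15378 + D{\left(155 \right)}\right) \left(1 \left(-1\right) \left(-3790\right) + 8744\right) = \left(15378 + \left(3 + 155^{2}\right)\right) \left(1 \left(-1\right) \left(-3790\right) + 8744\right) = \left(15378 + \left(3 + 24025\right)\right) \left(\left(-1\right) \left(-3790\right) + 8744\right) = \left(15378 + 24028\right) \left(3790 + 8744\right) = 39406 \cdot 12534 = 493914804$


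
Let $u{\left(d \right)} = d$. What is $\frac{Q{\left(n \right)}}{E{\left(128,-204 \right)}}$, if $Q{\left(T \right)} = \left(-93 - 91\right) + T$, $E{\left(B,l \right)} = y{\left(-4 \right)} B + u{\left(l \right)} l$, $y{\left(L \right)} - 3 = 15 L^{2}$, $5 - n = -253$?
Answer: $\frac{37}{36360} \approx 0.0010176$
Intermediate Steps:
$n = 258$ ($n = 5 - -253 = 5 + 253 = 258$)
$y{\left(L \right)} = 3 + 15 L^{2}$
$E{\left(B,l \right)} = l^{2} + 243 B$ ($E{\left(B,l \right)} = \left(3 + 15 \left(-4\right)^{2}\right) B + l l = \left(3 + 15 \cdot 16\right) B + l^{2} = \left(3 + 240\right) B + l^{2} = 243 B + l^{2} = l^{2} + 243 B$)
$Q{\left(T \right)} = -184 + T$
$\frac{Q{\left(n \right)}}{E{\left(128,-204 \right)}} = \frac{-184 + 258}{\left(-204\right)^{2} + 243 \cdot 128} = \frac{74}{41616 + 31104} = \frac{74}{72720} = 74 \cdot \frac{1}{72720} = \frac{37}{36360}$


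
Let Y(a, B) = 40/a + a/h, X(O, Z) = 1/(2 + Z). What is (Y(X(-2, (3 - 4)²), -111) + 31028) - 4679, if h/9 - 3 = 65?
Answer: 48597085/1836 ≈ 26469.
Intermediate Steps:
h = 612 (h = 27 + 9*65 = 27 + 585 = 612)
Y(a, B) = 40/a + a/612
(Y(X(-2, (3 - 4)²), -111) + 31028) - 4679 = ((40/(1/(2 + (3 - 4)²)) + 1/(612*(2 + (3 - 4)²))) + 31028) - 4679 = ((40/(1/(2 + (-1)²)) + 1/(612*(2 + (-1)²))) + 31028) - 4679 = ((40/(1/(2 + 1)) + 1/(612*(2 + 1))) + 31028) - 4679 = ((40/(1/3) + (1/612)/3) + 31028) - 4679 = ((40/(⅓) + (1/612)*(⅓)) + 31028) - 4679 = ((40*3 + 1/1836) + 31028) - 4679 = ((120 + 1/1836) + 31028) - 4679 = (220321/1836 + 31028) - 4679 = 57187729/1836 - 4679 = 48597085/1836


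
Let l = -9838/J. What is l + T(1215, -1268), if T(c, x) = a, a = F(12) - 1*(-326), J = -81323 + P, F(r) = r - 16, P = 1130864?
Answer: 337942364/1049541 ≈ 321.99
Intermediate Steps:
F(r) = -16 + r
J = 1049541 (J = -81323 + 1130864 = 1049541)
a = 322 (a = (-16 + 12) - 1*(-326) = -4 + 326 = 322)
T(c, x) = 322
l = -9838/1049541 ≈ -0.0093736
l + T(1215, -1268) = -9838/1049541 + 322 = 337942364/1049541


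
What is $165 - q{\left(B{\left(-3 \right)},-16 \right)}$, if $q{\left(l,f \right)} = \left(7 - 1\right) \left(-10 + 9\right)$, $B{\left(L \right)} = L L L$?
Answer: $171$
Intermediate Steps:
$B{\left(L \right)} = L^{3}$ ($B{\left(L \right)} = L^{2} L = L^{3}$)
$q{\left(l,f \right)} = -6$ ($q{\left(l,f \right)} = 6 \left(-1\right) = -6$)
$165 - q{\left(B{\left(-3 \right)},-16 \right)} = 165 - -6 = 165 + 6 = 171$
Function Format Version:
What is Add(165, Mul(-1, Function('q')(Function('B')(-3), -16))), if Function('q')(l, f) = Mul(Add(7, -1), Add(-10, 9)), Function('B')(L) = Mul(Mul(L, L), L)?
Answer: 171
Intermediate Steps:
Function('B')(L) = Pow(L, 3) (Function('B')(L) = Mul(Pow(L, 2), L) = Pow(L, 3))
Function('q')(l, f) = -6 (Function('q')(l, f) = Mul(6, -1) = -6)
Add(165, Mul(-1, Function('q')(Function('B')(-3), -16))) = Add(165, Mul(-1, -6)) = Add(165, 6) = 171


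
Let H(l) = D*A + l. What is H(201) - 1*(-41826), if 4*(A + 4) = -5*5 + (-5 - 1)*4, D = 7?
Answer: 167653/4 ≈ 41913.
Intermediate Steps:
A = -65/4 (A = -4 + (-5*5 + (-5 - 1)*4)/4 = -4 + (-25 - 6*4)/4 = -4 + (-25 - 24)/4 = -4 + (¼)*(-49) = -4 - 49/4 = -65/4 ≈ -16.250)
H(l) = -455/4 + l (H(l) = 7*(-65/4) + l = -455/4 + l)
H(201) - 1*(-41826) = (-455/4 + 201) - 1*(-41826) = 349/4 + 41826 = 167653/4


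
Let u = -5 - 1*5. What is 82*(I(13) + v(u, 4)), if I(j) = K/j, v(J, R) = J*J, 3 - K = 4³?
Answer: 101598/13 ≈ 7815.2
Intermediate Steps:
K = -61 (K = 3 - 1*4³ = 3 - 1*64 = 3 - 64 = -61)
u = -10 (u = -5 - 5 = -10)
v(J, R) = J²
I(j) = -61/j
82*(I(13) + v(u, 4)) = 82*(-61/13 + (-10)²) = 82*(-61*1/13 + 100) = 82*(-61/13 + 100) = 82*(1239/13) = 101598/13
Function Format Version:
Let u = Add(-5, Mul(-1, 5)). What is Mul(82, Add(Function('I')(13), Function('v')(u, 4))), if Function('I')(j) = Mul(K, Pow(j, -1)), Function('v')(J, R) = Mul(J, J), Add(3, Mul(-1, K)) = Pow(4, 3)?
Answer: Rational(101598, 13) ≈ 7815.2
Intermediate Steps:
K = -61 (K = Add(3, Mul(-1, Pow(4, 3))) = Add(3, Mul(-1, 64)) = Add(3, -64) = -61)
u = -10 (u = Add(-5, -5) = -10)
Function('v')(J, R) = Pow(J, 2)
Function('I')(j) = Mul(-61, Pow(j, -1))
Mul(82, Add(Function('I')(13), Function('v')(u, 4))) = Mul(82, Add(Mul(-61, Pow(13, -1)), Pow(-10, 2))) = Mul(82, Add(Mul(-61, Rational(1, 13)), 100)) = Mul(82, Add(Rational(-61, 13), 100)) = Mul(82, Rational(1239, 13)) = Rational(101598, 13)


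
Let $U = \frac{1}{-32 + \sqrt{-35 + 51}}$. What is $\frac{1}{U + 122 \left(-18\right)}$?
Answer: $- \frac{28}{61489} \approx -0.00045537$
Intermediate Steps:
$U = - \frac{1}{28}$ ($U = \frac{1}{-32 + \sqrt{16}} = \frac{1}{-32 + 4} = \frac{1}{-28} = - \frac{1}{28} \approx -0.035714$)
$\frac{1}{U + 122 \left(-18\right)} = \frac{1}{- \frac{1}{28} + 122 \left(-18\right)} = \frac{1}{- \frac{1}{28} - 2196} = \frac{1}{- \frac{61489}{28}} = - \frac{28}{61489}$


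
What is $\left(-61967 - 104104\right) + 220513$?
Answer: $54442$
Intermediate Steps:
$\left(-61967 - 104104\right) + 220513 = -166071 + 220513 = 54442$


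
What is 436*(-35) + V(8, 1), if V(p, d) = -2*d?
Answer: -15262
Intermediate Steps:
436*(-35) + V(8, 1) = 436*(-35) - 2*1 = -15260 - 2 = -15262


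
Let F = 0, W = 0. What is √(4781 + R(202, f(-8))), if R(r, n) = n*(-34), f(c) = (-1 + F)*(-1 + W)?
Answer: √4747 ≈ 68.898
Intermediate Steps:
f(c) = 1 (f(c) = (-1 + 0)*(-1 + 0) = -1*(-1) = 1)
R(r, n) = -34*n
√(4781 + R(202, f(-8))) = √(4781 - 34*1) = √(4781 - 34) = √4747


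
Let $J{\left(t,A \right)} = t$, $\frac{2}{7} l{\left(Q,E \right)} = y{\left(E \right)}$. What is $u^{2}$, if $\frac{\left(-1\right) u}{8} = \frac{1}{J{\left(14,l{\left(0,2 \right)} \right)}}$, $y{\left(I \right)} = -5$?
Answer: $\frac{16}{49} \approx 0.32653$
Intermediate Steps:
$l{\left(Q,E \right)} = - \frac{35}{2}$ ($l{\left(Q,E \right)} = \frac{7}{2} \left(-5\right) = - \frac{35}{2}$)
$u = - \frac{4}{7}$ ($u = - \frac{8}{14} = \left(-8\right) \frac{1}{14} = - \frac{4}{7} \approx -0.57143$)
$u^{2} = \left(- \frac{4}{7}\right)^{2} = \frac{16}{49}$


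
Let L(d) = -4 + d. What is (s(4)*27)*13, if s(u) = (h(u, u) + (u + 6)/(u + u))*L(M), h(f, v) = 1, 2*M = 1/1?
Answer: -22113/8 ≈ -2764.1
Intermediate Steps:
M = ½ (M = (½)/1 = (½)*1 = ½ ≈ 0.50000)
s(u) = -7/2 - 7*(6 + u)/(4*u) (s(u) = (1 + (u + 6)/(u + u))*(-4 + ½) = (1 + (6 + u)/((2*u)))*(-7/2) = (1 + (6 + u)*(1/(2*u)))*(-7/2) = (1 + (6 + u)/(2*u))*(-7/2) = -7/2 - 7*(6 + u)/(4*u))
(s(4)*27)*13 = (((21/4)*(-2 - 1*4)/4)*27)*13 = (((21/4)*(¼)*(-2 - 4))*27)*13 = (((21/4)*(¼)*(-6))*27)*13 = -63/8*27*13 = -1701/8*13 = -22113/8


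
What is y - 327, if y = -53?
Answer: -380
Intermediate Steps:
y - 327 = -53 - 327 = -380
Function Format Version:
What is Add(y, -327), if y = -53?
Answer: -380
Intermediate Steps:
Add(y, -327) = Add(-53, -327) = -380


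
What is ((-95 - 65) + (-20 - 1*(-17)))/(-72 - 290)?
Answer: 163/362 ≈ 0.45028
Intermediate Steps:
((-95 - 65) + (-20 - 1*(-17)))/(-72 - 290) = (-160 + (-20 + 17))/(-362) = -(-160 - 3)/362 = -1/362*(-163) = 163/362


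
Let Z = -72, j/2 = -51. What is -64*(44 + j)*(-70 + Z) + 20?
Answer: -527084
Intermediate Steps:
j = -102 (j = 2*(-51) = -102)
-64*(44 + j)*(-70 + Z) + 20 = -64*(44 - 102)*(-70 - 72) + 20 = -(-3712)*(-142) + 20 = -64*8236 + 20 = -527104 + 20 = -527084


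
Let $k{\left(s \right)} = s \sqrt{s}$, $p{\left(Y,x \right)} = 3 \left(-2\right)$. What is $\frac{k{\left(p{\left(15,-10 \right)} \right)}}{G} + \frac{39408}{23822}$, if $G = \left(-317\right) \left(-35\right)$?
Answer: $\frac{19704}{11911} - \frac{6 i \sqrt{6}}{11095} \approx 1.6543 - 0.0013246 i$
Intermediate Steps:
$p{\left(Y,x \right)} = -6$
$G = 11095$
$k{\left(s \right)} = s^{\frac{3}{2}}$
$\frac{k{\left(p{\left(15,-10 \right)} \right)}}{G} + \frac{39408}{23822} = \frac{\left(-6\right)^{\frac{3}{2}}}{11095} + \frac{39408}{23822} = - 6 i \sqrt{6} \cdot \frac{1}{11095} + 39408 \cdot \frac{1}{23822} = - \frac{6 i \sqrt{6}}{11095} + \frac{19704}{11911} = \frac{19704}{11911} - \frac{6 i \sqrt{6}}{11095}$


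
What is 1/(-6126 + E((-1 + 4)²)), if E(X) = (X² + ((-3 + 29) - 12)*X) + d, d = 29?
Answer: -1/5890 ≈ -0.00016978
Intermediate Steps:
E(X) = 29 + X² + 14*X (E(X) = (X² + ((-3 + 29) - 12)*X) + 29 = (X² + (26 - 12)*X) + 29 = (X² + 14*X) + 29 = 29 + X² + 14*X)
1/(-6126 + E((-1 + 4)²)) = 1/(-6126 + (29 + ((-1 + 4)²)² + 14*(-1 + 4)²)) = 1/(-6126 + (29 + (3²)² + 14*3²)) = 1/(-6126 + (29 + 9² + 14*9)) = 1/(-6126 + (29 + 81 + 126)) = 1/(-6126 + 236) = 1/(-5890) = -1/5890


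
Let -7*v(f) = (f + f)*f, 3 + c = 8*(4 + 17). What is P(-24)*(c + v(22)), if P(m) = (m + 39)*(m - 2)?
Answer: -72930/7 ≈ -10419.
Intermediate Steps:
P(m) = (-2 + m)*(39 + m) (P(m) = (39 + m)*(-2 + m) = (-2 + m)*(39 + m))
c = 165 (c = -3 + 8*(4 + 17) = -3 + 8*21 = -3 + 168 = 165)
v(f) = -2*f²/7 (v(f) = -(f + f)*f/7 = -2*f*f/7 = -2*f²/7)
P(-24)*(c + v(22)) = (-78 + (-24)² + 37*(-24))*(165 - 2/7*22²) = (-78 + 576 - 888)*(165 - 2/7*484) = -390*(165 - 968/7) = -390*187/7 = -72930/7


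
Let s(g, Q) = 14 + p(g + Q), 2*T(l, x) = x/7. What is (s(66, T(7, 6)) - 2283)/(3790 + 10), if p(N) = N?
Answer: -7709/13300 ≈ -0.57962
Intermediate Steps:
T(l, x) = x/14 (T(l, x) = (x/7)/2 = x/14)
s(g, Q) = 14 + Q + g (s(g, Q) = 14 + (g + Q) = 14 + (Q + g) = 14 + Q + g)
(s(66, T(7, 6)) - 2283)/(3790 + 10) = ((14 + (1/14)*6 + 66) - 2283)/(3790 + 10) = ((14 + 3/7 + 66) - 2283)/3800 = (563/7 - 2283)*(1/3800) = -15418/7*1/3800 = -7709/13300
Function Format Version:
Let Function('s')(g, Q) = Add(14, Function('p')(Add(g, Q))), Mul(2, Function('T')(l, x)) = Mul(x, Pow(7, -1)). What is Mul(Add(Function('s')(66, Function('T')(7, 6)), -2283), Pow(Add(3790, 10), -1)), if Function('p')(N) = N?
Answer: Rational(-7709, 13300) ≈ -0.57962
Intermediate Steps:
Function('T')(l, x) = Mul(Rational(1, 14), x) (Function('T')(l, x) = Mul(Rational(1, 2), Mul(x, Pow(7, -1))) = Mul(Rational(1, 2), Mul(x, Rational(1, 7))) = Mul(Rational(1, 2), Mul(Rational(1, 7), x)) = Mul(Rational(1, 14), x))
Function('s')(g, Q) = Add(14, Q, g) (Function('s')(g, Q) = Add(14, Add(g, Q)) = Add(14, Add(Q, g)) = Add(14, Q, g))
Mul(Add(Function('s')(66, Function('T')(7, 6)), -2283), Pow(Add(3790, 10), -1)) = Mul(Add(Add(14, Mul(Rational(1, 14), 6), 66), -2283), Pow(Add(3790, 10), -1)) = Mul(Add(Add(14, Rational(3, 7), 66), -2283), Pow(3800, -1)) = Mul(Add(Rational(563, 7), -2283), Rational(1, 3800)) = Mul(Rational(-15418, 7), Rational(1, 3800)) = Rational(-7709, 13300)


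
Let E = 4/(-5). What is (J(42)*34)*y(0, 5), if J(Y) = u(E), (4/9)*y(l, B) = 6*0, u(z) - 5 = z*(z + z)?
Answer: 0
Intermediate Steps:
E = -⅘ (E = 4*(-⅕) = -⅘ ≈ -0.80000)
u(z) = 5 + 2*z² (u(z) = 5 + z*(z + z) = 5 + z*(2*z) = 5 + 2*z²)
y(l, B) = 0 (y(l, B) = 9*(6*0)/4 = (9/4)*0 = 0)
J(Y) = 157/25 (J(Y) = 5 + 2*(-⅘)² = 5 + 2*(16/25) = 5 + 32/25 = 157/25)
(J(42)*34)*y(0, 5) = ((157/25)*34)*0 = (5338/25)*0 = 0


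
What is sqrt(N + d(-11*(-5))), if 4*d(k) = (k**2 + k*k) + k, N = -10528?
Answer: I*sqrt(36007)/2 ≈ 94.878*I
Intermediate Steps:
d(k) = k**2/2 + k/4 (d(k) = ((k**2 + k*k) + k)/4 = ((k**2 + k**2) + k)/4 = (2*k**2 + k)/4 = (k + 2*k**2)/4 = k**2/2 + k/4)
sqrt(N + d(-11*(-5))) = sqrt(-10528 + (-11*(-5))*(1 + 2*(-11*(-5)))/4) = sqrt(-10528 + (1/4)*55*(1 + 2*55)) = sqrt(-10528 + (1/4)*55*(1 + 110)) = sqrt(-10528 + (1/4)*55*111) = sqrt(-10528 + 6105/4) = sqrt(-36007/4) = I*sqrt(36007)/2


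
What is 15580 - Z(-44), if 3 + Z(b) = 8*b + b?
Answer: 15979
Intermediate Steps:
Z(b) = -3 + 9*b (Z(b) = -3 + (8*b + b) = -3 + 9*b)
15580 - Z(-44) = 15580 - (-3 + 9*(-44)) = 15580 - (-3 - 396) = 15580 - 1*(-399) = 15580 + 399 = 15979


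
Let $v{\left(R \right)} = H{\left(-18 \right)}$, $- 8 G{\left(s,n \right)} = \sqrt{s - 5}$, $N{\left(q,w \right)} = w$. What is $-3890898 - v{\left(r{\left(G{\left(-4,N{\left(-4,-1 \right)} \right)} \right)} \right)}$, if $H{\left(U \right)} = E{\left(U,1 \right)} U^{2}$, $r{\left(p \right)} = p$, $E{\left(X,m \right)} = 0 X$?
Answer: $-3890898$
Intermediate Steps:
$E{\left(X,m \right)} = 0$
$G{\left(s,n \right)} = - \frac{\sqrt{-5 + s}}{8}$ ($G{\left(s,n \right)} = - \frac{\sqrt{s - 5}}{8} = - \frac{\sqrt{-5 + s}}{8}$)
$H{\left(U \right)} = 0$ ($H{\left(U \right)} = 0 U^{2} = 0$)
$v{\left(R \right)} = 0$
$-3890898 - v{\left(r{\left(G{\left(-4,N{\left(-4,-1 \right)} \right)} \right)} \right)} = -3890898 - 0 = -3890898 + 0 = -3890898$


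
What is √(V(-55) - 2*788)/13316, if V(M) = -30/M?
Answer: I*√190630/146476 ≈ 0.0029808*I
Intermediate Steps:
√(V(-55) - 2*788)/13316 = √(-30/(-55) - 2*788)/13316 = √(-30*(-1/55) - 1576)*(1/13316) = √(6/11 - 1576)*(1/13316) = √(-17330/11)*(1/13316) = (I*√190630/11)*(1/13316) = I*√190630/146476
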